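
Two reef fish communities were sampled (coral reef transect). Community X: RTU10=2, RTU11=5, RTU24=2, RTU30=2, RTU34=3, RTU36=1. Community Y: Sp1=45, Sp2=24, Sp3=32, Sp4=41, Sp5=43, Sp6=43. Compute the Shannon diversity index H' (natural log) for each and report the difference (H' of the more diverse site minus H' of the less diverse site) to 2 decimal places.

Community X: N=15, proportions 0.1333, 0.3333, 0.1333, 0.1333, 0.2, 0.0667, giving H' = 1.6746 (working shown to 4 dp, full precision carried).
Community Y: N=228, proportions 0.1974, 0.1053, 0.1404, 0.1798, 0.1886, 0.1886, giving H' = 1.7706.
Difference = |1.6746 − 1.7706| = 0.0960, i.e. 0.10 to 2 decimal places.

0.10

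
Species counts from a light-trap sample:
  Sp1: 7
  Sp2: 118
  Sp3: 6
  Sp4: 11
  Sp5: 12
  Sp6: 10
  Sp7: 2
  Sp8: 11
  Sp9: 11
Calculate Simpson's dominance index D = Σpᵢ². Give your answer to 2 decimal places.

0.41

Total N = 7+118+6+11+12+10+2+11+11 = 188, so the proportions are 0.0372, 0.6277, 0.0319, 0.0585, 0.0638, 0.0532, 0.0106, 0.0585, 0.0585 (working shown to 4 dp, full precision carried).
D = 0.0372² + 0.6277² + 0.0319² + 0.0585² + 0.0638² + 0.0532² + 0.0106² + 0.0585² + 0.0585² = 0.0014 + 0.3940 + 0.0010 + 0.0034 + 0.0041 + 0.0028 + 0.0001 + 0.0034 + 0.0034 = 0.4136.
To 2 decimal places, D = 0.41.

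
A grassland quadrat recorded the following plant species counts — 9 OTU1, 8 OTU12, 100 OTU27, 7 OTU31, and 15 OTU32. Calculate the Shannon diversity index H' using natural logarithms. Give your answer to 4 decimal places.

Total N = 9+8+100+7+15 = 139, so the proportions are 0.064748, 0.057554, 0.719424, 0.05036, 0.107914 (working shown to 6 dp, full precision carried).
Each pᵢ ln pᵢ term: 0.064748×(-2.737249)=-0.177232, 0.057554×(-2.855032)=-0.164318, 0.719424×(-0.329304)=-0.236909, 0.05036×(-2.988564)=-0.150503, 0.107914×(-2.226424)=-0.240262.
Sum = -0.969224, so H' = 0.9692.

0.9692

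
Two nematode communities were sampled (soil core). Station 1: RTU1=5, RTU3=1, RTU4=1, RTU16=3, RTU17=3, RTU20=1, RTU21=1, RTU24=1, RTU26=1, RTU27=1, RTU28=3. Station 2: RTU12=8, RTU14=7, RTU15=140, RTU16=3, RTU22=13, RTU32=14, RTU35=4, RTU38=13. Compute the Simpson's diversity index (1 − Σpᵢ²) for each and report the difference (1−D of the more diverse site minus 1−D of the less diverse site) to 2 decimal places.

Station 1: N=21, proportions 0.2381, 0.0476, 0.0476, 0.1429, 0.1429, 0.0476, 0.0476, 0.0476, 0.0476, 0.0476, 0.1429, giving 1−D = 0.8662 (working shown to 4 dp, full precision carried).
Station 2: N=202, proportions 0.0396, 0.0347, 0.6931, 0.0149, 0.0644, 0.0693, 0.0198, 0.0644, giving 1−D = 0.5032.
Difference = |0.8662 − 0.5032| = 0.3630, i.e. 0.36 to 2 decimal places.

0.36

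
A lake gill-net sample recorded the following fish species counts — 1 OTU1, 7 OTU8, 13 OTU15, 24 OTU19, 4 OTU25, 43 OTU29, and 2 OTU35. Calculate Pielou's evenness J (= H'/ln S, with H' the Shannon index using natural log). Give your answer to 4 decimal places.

0.7390

Total N = 1+7+13+24+4+43+2 = 94, so the proportions are 0.010638, 0.074468, 0.138298, 0.255319, 0.042553, 0.457447, 0.021277 (working shown to 6 dp, full precision carried).
H' = −Σ pᵢ ln pᵢ = −((-0.048333) + (-0.193422) + (-0.273601) + (-0.348572) + (-0.134340) + (-0.357767) + (-0.081918)) = 1.437953.
With S = 7 species, ln S = 1.945910, so J = 1.437953/1.945910 = 0.738962, i.e. 0.7390 to 4 decimal places.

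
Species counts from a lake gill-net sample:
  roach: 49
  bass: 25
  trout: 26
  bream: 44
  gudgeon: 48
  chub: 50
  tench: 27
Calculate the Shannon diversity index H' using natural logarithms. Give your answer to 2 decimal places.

1.90

Total N = 49+25+26+44+48+50+27 = 269, so the proportions are 0.1822, 0.0929, 0.0967, 0.1636, 0.1784, 0.1859, 0.1004 (working shown to 4 dp, full precision carried).
Each pᵢ ln pᵢ term: 0.1822×(-1.7029)=-0.3102, 0.0929×(-2.3758)=-0.2208, 0.0967×(-2.3366)=-0.2258, 0.1636×(-1.8105)=-0.2961, 0.1784×(-1.7235)=-0.3075, 0.1859×(-1.6827)=-0.3128, 0.1004×(-2.2989)=-0.2307.
Sum = -1.9040, so H' = 1.90.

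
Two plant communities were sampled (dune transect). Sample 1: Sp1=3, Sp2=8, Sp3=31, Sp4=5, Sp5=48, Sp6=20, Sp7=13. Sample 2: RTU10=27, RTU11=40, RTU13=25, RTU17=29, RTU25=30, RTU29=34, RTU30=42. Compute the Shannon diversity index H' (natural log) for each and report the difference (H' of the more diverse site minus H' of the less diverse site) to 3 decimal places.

Sample 1: N=128, proportions 0.02344, 0.0625, 0.24219, 0.03906, 0.375, 0.15625, 0.10156, giving H' = 1.62149 (working shown to 5 dp, full precision carried).
Sample 2: N=227, proportions 0.11894, 0.17621, 0.11013, 0.12775, 0.13216, 0.14978, 0.18502, giving H' = 1.92900.
Difference = |1.62149 − 1.92900| = 0.30751, i.e. 0.308 to 3 decimal places.

0.308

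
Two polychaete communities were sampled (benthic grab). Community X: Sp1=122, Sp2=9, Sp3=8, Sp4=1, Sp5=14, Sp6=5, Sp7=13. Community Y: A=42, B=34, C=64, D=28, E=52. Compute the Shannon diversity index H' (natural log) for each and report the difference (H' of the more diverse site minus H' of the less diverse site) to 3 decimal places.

Community X: N=172, proportions 0.709302, 0.052326, 0.046512, 0.005814, 0.081395, 0.02907, 0.075581, giving H' = 1.072846 (working shown to 6 dp, full precision carried).
Community Y: N=220, proportions 0.190909, 0.154545, 0.290909, 0.127273, 0.236364, giving H' = 1.567203.
Difference = |1.072846 − 1.567203| = 0.494357, i.e. 0.494 to 3 decimal places.

0.494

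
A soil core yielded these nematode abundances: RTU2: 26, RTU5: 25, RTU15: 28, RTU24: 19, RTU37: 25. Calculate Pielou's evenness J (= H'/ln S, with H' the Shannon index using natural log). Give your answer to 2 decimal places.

Total N = 26+25+28+19+25 = 123, so the proportions are 0.2114, 0.2033, 0.2276, 0.1545, 0.2033 (working shown to 4 dp, full precision carried).
H' = −Σ pᵢ ln pᵢ = −((-0.3285) + (-0.3238) + (-0.3369) + (-0.2885) + (-0.3238)) = 1.6016.
With S = 5 species, ln S = 1.6094, so J = 1.6016/1.6094 = 0.9951, i.e. 1.00 to 2 decimal places.

1.00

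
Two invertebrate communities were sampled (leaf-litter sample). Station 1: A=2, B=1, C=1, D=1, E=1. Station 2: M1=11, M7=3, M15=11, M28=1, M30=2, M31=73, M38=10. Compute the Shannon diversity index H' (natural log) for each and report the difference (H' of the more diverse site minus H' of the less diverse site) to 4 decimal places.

Station 1: N=6, proportions 0.3333333, 0.1666667, 0.1666667, 0.1666667, 0.1666667, giving H' = 1.5607104 (working shown to 7 dp, full precision carried).
Station 2: N=111, proportions 0.0990991, 0.027027, 0.0990991, 0.009009, 0.018018, 0.6576577, 0.0900901, giving H' = 1.1629967.
Difference = |1.5607104 − 1.1629967| = 0.3977137, i.e. 0.3977 to 4 decimal places.

0.3977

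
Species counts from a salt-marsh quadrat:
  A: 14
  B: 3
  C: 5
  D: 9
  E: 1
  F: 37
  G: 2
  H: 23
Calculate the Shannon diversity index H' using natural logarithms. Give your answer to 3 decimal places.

Total N = 14+3+5+9+1+37+2+23 = 94, so the proportions are 0.14894, 0.03191, 0.05319, 0.09574, 0.01064, 0.39362, 0.02128, 0.24468 (working shown to 5 dp, full precision carried).
Each pᵢ ln pᵢ term: 0.14894×(-1.90424)=-0.28361, 0.03191×(-3.44468)=-0.10994, 0.05319×(-2.93386)=-0.15606, 0.09574×(-2.34607)=-0.22462, 0.01064×(-4.54329)=-0.04833, 0.39362×(-0.93238)=-0.36700, 0.02128×(-3.85015)=-0.08192, 0.24468×(-1.40780)=-0.34446.
Sum = -1.61594, so H' = 1.616.

1.616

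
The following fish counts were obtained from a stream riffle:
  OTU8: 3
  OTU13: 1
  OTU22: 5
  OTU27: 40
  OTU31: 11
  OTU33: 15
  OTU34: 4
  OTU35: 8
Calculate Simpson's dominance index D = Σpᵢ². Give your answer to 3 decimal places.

0.272

Total N = 3+1+5+40+11+15+4+8 = 87, so the proportions are 0.03448, 0.01149, 0.05747, 0.45977, 0.12644, 0.17241, 0.04598, 0.09195 (working shown to 5 dp, full precision carried).
D = 0.03448² + 0.01149² + 0.05747² + 0.45977² + 0.12644² + 0.17241² + 0.04598² + 0.09195² = 0.00119 + 0.00013 + 0.00330 + 0.21139 + 0.01599 + 0.02973 + 0.00211 + 0.00846 = 0.27229.
To 3 decimal places, D = 0.272.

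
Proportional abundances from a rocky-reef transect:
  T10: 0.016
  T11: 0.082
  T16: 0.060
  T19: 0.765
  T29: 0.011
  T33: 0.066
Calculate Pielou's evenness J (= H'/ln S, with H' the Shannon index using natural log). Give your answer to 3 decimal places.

H' = −Σ pᵢ ln pᵢ = −((-0.06616) + (-0.20508) + (-0.16880) + (-0.20493) + (-0.04961) + (-0.17939)) = 0.87398 (working shown to 5 dp, full precision carried).
With S = 6 species, ln S = 1.79176, so J = 0.87398/1.79176 = 0.48778, i.e. 0.488 to 3 decimal places.

0.488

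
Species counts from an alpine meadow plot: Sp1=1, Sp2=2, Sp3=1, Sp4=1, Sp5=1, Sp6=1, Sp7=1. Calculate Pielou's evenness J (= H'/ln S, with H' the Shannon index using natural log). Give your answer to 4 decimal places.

0.9796

Total N = 1+2+1+1+1+1+1 = 8, so the proportions are 0.125, 0.25, 0.125, 0.125, 0.125, 0.125, 0.125 (working shown to 6 dp, full precision carried).
H' = −Σ pᵢ ln pᵢ = −((-0.259930) + (-0.346574) + (-0.259930) + (-0.259930) + (-0.259930) + (-0.259930) + (-0.259930)) = 1.906155.
With S = 7 species, ln S = 1.945910, so J = 1.906155/1.945910 = 0.979570, i.e. 0.9796 to 4 decimal places.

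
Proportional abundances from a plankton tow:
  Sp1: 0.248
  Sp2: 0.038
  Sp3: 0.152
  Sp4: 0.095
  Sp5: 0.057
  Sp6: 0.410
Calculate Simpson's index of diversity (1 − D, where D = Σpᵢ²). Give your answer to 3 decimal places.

D = 0.248² + 0.038² + 0.152² + 0.095² + 0.057² + 0.41² = 0.06150 + 0.00144 + 0.02310 + 0.00903 + 0.00325 + 0.16810 = 0.26643 (working shown to 5 dp, full precision carried).
So 1 − D = 0.73357, i.e. 0.734 to 3 decimal places.

0.734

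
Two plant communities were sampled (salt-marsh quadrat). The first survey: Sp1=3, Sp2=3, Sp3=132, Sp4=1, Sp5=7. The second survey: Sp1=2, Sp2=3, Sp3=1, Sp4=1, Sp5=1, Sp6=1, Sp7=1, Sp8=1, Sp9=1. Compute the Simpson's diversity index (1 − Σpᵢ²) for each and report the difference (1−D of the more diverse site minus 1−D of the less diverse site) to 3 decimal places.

The first survey: N=146, proportions 0.020548, 0.020548, 0.90411, 0.006849, 0.047945, giving 1−D = 0.179396 (working shown to 6 dp, full precision carried).
The second survey: N=12, proportions 0.166667, 0.25, 0.083333, 0.083333, 0.083333, 0.083333, 0.083333, 0.083333, 0.083333, giving 1−D = 0.861111.
Difference = |0.179396 − 0.861111| = 0.681715, i.e. 0.682 to 3 decimal places.

0.682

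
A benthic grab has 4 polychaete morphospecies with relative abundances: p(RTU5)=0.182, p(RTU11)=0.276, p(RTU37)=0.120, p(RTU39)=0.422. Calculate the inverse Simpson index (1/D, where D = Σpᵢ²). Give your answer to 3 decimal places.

3.314

D = 0.182² + 0.276² + 0.12² + 0.422² = 0.0331240 + 0.0761760 + 0.0144000 + 0.1780840 = 0.3017840 (working shown to 7 dp, full precision carried).
So 1/D = 3.31363, i.e. 3.314 to 3 decimal places.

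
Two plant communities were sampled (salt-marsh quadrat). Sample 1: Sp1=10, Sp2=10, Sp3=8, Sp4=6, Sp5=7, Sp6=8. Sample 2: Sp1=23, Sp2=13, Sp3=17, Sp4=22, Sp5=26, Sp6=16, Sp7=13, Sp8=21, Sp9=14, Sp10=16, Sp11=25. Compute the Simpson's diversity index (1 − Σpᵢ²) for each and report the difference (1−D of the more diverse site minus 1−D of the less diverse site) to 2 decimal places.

Sample 1: N=49, proportions 0.2041, 0.2041, 0.1633, 0.1224, 0.1429, 0.1633, giving 1−D = 0.8280 (working shown to 4 dp, full precision carried).
Sample 2: N=206, proportions 0.1117, 0.0631, 0.0825, 0.1068, 0.1262, 0.0777, 0.0631, 0.1019, 0.068, 0.0777, 0.1214, giving 1−D = 0.9036.
Difference = |0.8280 − 0.9036| = 0.0756, i.e. 0.08 to 2 decimal places.

0.08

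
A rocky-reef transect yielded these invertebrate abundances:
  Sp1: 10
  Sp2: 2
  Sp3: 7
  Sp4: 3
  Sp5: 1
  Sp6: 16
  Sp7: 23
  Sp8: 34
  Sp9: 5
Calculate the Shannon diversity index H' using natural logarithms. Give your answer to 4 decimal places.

1.7859

Total N = 10+2+7+3+1+16+23+34+5 = 101, so the proportions are 0.09901, 0.019802, 0.069307, 0.029703, 0.009901, 0.158416, 0.227723, 0.336634, 0.049505 (working shown to 6 dp, full precision carried).
Each pᵢ ln pᵢ term: 0.09901×(-2.312535)=-0.228964, 0.019802×(-3.921973)=-0.077663, 0.069307×(-2.669210)=-0.184995, 0.029703×(-3.516508)=-0.104451, 0.009901×(-4.615121)=-0.045694, 0.158416×(-1.842532)=-0.291886, 0.227723×(-1.479626)=-0.336945, 0.336634×(-1.088760)=-0.366513, 0.049505×(-3.005683)=-0.148796.
Sum = -1.785907, so H' = 1.7859.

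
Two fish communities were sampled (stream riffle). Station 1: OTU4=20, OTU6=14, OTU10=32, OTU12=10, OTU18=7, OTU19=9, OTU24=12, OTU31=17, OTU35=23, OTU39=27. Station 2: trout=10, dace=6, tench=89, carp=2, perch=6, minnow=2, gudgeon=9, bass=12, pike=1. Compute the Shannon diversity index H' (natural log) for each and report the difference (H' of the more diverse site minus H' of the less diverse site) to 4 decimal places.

0.9018

Station 1: N=171, proportions 0.116959, 0.081871, 0.187135, 0.05848, 0.040936, 0.052632, 0.070175, 0.099415, 0.134503, 0.157895, giving H' = 2.198537 (working shown to 6 dp, full precision carried).
Station 2: N=137, proportions 0.072993, 0.043796, 0.649635, 0.014599, 0.043796, 0.014599, 0.065693, 0.087591, 0.007299, giving H' = 1.296754.
Difference = |2.198537 − 1.296754| = 0.901783, i.e. 0.9018 to 4 decimal places.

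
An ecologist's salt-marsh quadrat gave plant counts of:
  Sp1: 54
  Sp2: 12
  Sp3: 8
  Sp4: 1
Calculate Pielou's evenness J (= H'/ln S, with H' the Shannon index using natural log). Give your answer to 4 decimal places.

Total N = 54+12+8+1 = 75, so the proportions are 0.72, 0.16, 0.106667, 0.013333 (working shown to 6 dp, full precision carried).
H' = −Σ pᵢ ln pᵢ = −((-0.236523) + (-0.293213) + (-0.238725) + (-0.057567)) = 0.826027.
With S = 4 species, ln S = 1.386294, so J = 0.826027/1.386294 = 0.595853, i.e. 0.5959 to 4 decimal places.

0.5959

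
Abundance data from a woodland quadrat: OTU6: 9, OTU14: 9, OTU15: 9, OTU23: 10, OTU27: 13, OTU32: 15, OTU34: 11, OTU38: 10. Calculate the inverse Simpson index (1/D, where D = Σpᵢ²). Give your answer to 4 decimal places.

Total N = 9+9+9+10+13+15+11+10 = 86, so the proportions are 0.10465116, 0.10465116, 0.10465116, 0.11627907, 0.15116279, 0.1744186, 0.12790698, 0.11627907 (working shown to 8 dp, full precision carried).
D = 0.10465116² + 0.10465116² + 0.10465116² + 0.11627907² + 0.15116279² + 0.1744186² + 0.12790698² + 0.11627907² = 0.01095187 + 0.01095187 + 0.01095187 + 0.01352082 + 0.02285019 + 0.03042185 + 0.01636019 + 0.01352082 = 0.12952948.
So 1/D = 7.720251, i.e. 7.7203 to 4 decimal places.

7.7203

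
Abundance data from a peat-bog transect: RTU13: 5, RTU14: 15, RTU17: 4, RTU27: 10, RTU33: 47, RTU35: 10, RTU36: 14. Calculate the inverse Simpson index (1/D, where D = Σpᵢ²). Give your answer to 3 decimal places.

Total N = 5+15+4+10+47+10+14 = 105, so the proportions are 0.047619, 0.1428571, 0.0380952, 0.0952381, 0.447619, 0.0952381, 0.1333333 (working shown to 7 dp, full precision carried).
D = 0.047619² + 0.1428571² + 0.0380952² + 0.0952381² + 0.447619² + 0.0952381² + 0.1333333² = 0.0022676 + 0.0204082 + 0.0014512 + 0.0090703 + 0.2003628 + 0.0090703 + 0.0177778 = 0.2604082.
So 1/D = 3.84013, i.e. 3.840 to 3 decimal places.

3.840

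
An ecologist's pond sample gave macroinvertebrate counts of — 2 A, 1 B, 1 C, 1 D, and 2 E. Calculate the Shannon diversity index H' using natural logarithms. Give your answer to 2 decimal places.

1.55

Total N = 2+1+1+1+2 = 7, so the proportions are 0.2857, 0.1429, 0.1429, 0.1429, 0.2857 (working shown to 4 dp, full precision carried).
Each pᵢ ln pᵢ term: 0.2857×(-1.2528)=-0.3579, 0.1429×(-1.9459)=-0.2780, 0.1429×(-1.9459)=-0.2780, 0.1429×(-1.9459)=-0.2780, 0.2857×(-1.2528)=-0.3579.
Sum = -1.5498, so H' = 1.55.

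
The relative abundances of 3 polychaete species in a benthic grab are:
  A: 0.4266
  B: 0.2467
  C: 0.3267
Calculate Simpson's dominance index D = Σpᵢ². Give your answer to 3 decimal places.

D = 0.4266² + 0.2467² + 0.3267² = 0.18199 + 0.06086 + 0.10673 = 0.34958 (working shown to 5 dp, full precision carried).
To 3 decimal places, D = 0.350.

0.350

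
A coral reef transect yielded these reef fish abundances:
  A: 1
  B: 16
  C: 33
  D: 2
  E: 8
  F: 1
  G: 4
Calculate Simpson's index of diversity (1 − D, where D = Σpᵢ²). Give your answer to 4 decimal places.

0.6613

Total N = 1+16+33+2+8+1+4 = 65, so the proportions are 0.015385, 0.246154, 0.507692, 0.030769, 0.123077, 0.015385, 0.061538 (working shown to 6 dp, full precision carried).
D = 0.015385² + 0.246154² + 0.507692² + 0.030769² + 0.123077² + 0.015385² + 0.061538² = 0.000237 + 0.060592 + 0.257751 + 0.000947 + 0.015148 + 0.000237 + 0.003787 = 0.338698.
So 1 − D = 0.661302, i.e. 0.6613 to 4 decimal places.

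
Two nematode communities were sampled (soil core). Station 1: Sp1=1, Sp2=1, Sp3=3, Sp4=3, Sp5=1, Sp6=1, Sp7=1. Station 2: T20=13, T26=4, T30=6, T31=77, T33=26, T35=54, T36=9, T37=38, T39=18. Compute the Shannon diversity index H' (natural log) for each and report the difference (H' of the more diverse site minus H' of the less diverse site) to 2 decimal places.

0.05

Station 1: N=11, proportions 0.09091, 0.09091, 0.27273, 0.27273, 0.09091, 0.09091, 0.09091, giving H' = 1.79865 (working shown to 5 dp, full precision carried).
Station 2: N=245, proportions 0.05306, 0.01633, 0.02449, 0.31429, 0.10612, 0.22041, 0.03673, 0.1551, 0.07347, giving H' = 1.85122.
Difference = |1.79865 − 1.85122| = 0.05257, i.e. 0.05 to 2 decimal places.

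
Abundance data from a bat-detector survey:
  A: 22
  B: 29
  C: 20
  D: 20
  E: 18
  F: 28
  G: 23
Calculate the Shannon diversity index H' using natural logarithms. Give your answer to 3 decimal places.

1.932

Total N = 22+29+20+20+18+28+23 = 160, so the proportions are 0.1375, 0.18125, 0.125, 0.125, 0.1125, 0.175, 0.14375 (working shown to 5 dp, full precision carried).
Each pᵢ ln pᵢ term: 0.1375×(-1.98413)=-0.27282, 0.18125×(-1.70788)=-0.30955, 0.125×(-2.07944)=-0.25993, 0.125×(-2.07944)=-0.25993, 0.1125×(-2.18480)=-0.24579, 0.175×(-1.74297)=-0.30502, 0.14375×(-1.93968)=-0.27883.
Sum = -1.93187, so H' = 1.932.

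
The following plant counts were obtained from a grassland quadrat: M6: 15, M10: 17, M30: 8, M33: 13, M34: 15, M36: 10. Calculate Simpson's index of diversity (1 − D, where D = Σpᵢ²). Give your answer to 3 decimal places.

0.824

Total N = 15+17+8+13+15+10 = 78, so the proportions are 0.19231, 0.21795, 0.10256, 0.16667, 0.19231, 0.12821 (working shown to 5 dp, full precision carried).
D = 0.19231² + 0.21795² + 0.10256² + 0.16667² + 0.19231² + 0.12821² = 0.03698 + 0.04750 + 0.01052 + 0.02778 + 0.03698 + 0.01644 = 0.17620.
So 1 − D = 0.82380, i.e. 0.824 to 3 decimal places.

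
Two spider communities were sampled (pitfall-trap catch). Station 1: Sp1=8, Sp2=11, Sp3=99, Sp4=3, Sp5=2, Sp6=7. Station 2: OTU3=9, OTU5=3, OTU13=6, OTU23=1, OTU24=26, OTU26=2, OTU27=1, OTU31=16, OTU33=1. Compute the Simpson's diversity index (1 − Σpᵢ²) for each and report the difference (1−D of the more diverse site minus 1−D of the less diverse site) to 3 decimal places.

Station 1: N=130, proportions 0.06154, 0.08462, 0.76154, 0.02308, 0.01538, 0.05385, giving 1−D = 0.40544 (working shown to 5 dp, full precision carried).
Station 2: N=65, proportions 0.13846, 0.04615, 0.09231, 0.01538, 0.4, 0.03077, 0.01538, 0.24615, 0.01538, giving 1−D = 0.74793.
Difference = |0.40544 − 0.74793| = 0.34249, i.e. 0.342 to 3 decimal places.

0.342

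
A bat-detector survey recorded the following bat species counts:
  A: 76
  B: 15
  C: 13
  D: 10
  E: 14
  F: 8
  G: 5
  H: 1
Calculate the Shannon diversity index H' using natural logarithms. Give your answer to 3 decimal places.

1.521

Total N = 76+15+13+10+14+8+5+1 = 142, so the proportions are 0.53521, 0.10563, 0.09155, 0.07042, 0.09859, 0.05634, 0.03521, 0.00704 (working shown to 5 dp, full precision carried).
Each pᵢ ln pᵢ term: 0.53521×(-0.62509)=-0.33456, 0.10563×(-2.24778)=-0.23744, 0.09155×(-2.39088)=-0.21888, 0.07042×(-2.65324)=-0.18685, 0.09859×(-2.31677)=-0.22841, 0.05634×(-2.87639)=-0.16205, 0.03521×(-3.34639)=-0.11783, 0.00704×(-4.95583)=-0.03490.
Sum = -1.52092, so H' = 1.521.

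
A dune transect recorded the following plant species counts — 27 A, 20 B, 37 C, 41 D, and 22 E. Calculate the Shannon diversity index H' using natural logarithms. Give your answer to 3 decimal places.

1.570

Total N = 27+20+37+41+22 = 147, so the proportions are 0.18367, 0.13605, 0.2517, 0.27891, 0.14966 (working shown to 5 dp, full precision carried).
Each pᵢ ln pᵢ term: 0.18367×(-1.69460)=-0.31125, 0.13605×(-1.99470)=-0.27139, 0.2517×(-1.37951)=-0.34722, 0.27891×(-1.27686)=-0.35613, 0.14966×(-1.89939)=-0.28426.
Sum = -1.57026, so H' = 1.570.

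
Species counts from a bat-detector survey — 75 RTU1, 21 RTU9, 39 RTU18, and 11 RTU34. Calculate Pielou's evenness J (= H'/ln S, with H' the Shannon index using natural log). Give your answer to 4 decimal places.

Total N = 75+21+39+11 = 146, so the proportions are 0.513699, 0.143836, 0.267123, 0.075342 (working shown to 6 dp, full precision carried).
H' = −Σ pᵢ ln pᵢ = −((-0.342184) + (-0.278909) + (-0.352615) + (-0.194814)) = 1.168522.
With S = 4 species, ln S = 1.386294, so J = 1.168522/1.386294 = 0.842911, i.e. 0.8429 to 4 decimal places.

0.8429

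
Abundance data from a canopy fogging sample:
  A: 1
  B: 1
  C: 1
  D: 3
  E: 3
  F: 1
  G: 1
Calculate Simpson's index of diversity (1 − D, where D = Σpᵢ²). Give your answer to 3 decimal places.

0.810

Total N = 1+1+1+3+3+1+1 = 11, so the proportions are 0.09091, 0.09091, 0.09091, 0.27273, 0.27273, 0.09091, 0.09091 (working shown to 5 dp, full precision carried).
D = 0.09091² + 0.09091² + 0.09091² + 0.27273² + 0.27273² + 0.09091² + 0.09091² = 0.00826 + 0.00826 + 0.00826 + 0.07438 + 0.07438 + 0.00826 + 0.00826 = 0.19008.
So 1 − D = 0.80992, i.e. 0.810 to 3 decimal places.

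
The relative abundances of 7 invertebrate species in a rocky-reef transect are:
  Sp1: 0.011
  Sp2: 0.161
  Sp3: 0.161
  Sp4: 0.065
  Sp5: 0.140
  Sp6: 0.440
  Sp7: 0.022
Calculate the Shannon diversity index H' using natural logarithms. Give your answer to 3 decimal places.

Each pᵢ ln pᵢ term (working shown to 5 dp, full precision carried): 0.011×(-4.50986)=-0.04961, 0.161×(-1.82635)=-0.29404, 0.161×(-1.82635)=-0.29404, 0.065×(-2.73337)=-0.17767, 0.14×(-1.96611)=-0.27526, 0.44×(-0.82098)=-0.36123, 0.022×(-3.81671)=-0.08397.
Sum = -1.53582, so H' = 1.536.

1.536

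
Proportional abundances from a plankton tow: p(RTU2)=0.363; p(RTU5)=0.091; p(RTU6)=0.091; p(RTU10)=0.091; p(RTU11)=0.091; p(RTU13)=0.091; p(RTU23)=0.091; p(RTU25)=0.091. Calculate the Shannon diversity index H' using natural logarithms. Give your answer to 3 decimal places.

Each pᵢ ln pᵢ term (working shown to 5 dp, full precision carried): 0.363×(-1.01335)=-0.36785, 0.091×(-2.39690)=-0.21812, 0.091×(-2.39690)=-0.21812, 0.091×(-2.39690)=-0.21812, 0.091×(-2.39690)=-0.21812, 0.091×(-2.39690)=-0.21812, 0.091×(-2.39690)=-0.21812, 0.091×(-2.39690)=-0.21812.
Sum = -1.89467, so H' = 1.895.

1.895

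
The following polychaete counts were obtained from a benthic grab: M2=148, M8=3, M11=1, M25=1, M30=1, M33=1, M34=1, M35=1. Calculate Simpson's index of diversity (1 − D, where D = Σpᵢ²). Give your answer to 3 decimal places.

Total N = 148+3+1+1+1+1+1+1 = 157, so the proportions are 0.94268, 0.01911, 0.00637, 0.00637, 0.00637, 0.00637, 0.00637, 0.00637 (working shown to 5 dp, full precision carried).
D = 0.94268² + 0.01911² + 0.00637² + 0.00637² + 0.00637² + 0.00637² + 0.00637² + 0.00637² = 0.88864 + 0.00037 + 0.00004 + 0.00004 + 0.00004 + 0.00004 + 0.00004 + 0.00004 = 0.88924.
So 1 − D = 0.11076, i.e. 0.111 to 3 decimal places.

0.111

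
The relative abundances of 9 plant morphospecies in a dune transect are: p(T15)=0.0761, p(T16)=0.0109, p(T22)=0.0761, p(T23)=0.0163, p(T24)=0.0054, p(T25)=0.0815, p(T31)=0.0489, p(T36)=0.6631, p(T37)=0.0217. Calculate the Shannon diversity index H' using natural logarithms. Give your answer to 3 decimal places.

1.244

Each pᵢ ln pᵢ term (working shown to 5 dp, full precision carried): 0.0761×(-2.57571)=-0.19601, 0.0109×(-4.51899)=-0.04926, 0.0761×(-2.57571)=-0.19601, 0.0163×(-4.11659)=-0.06710, 0.0054×(-5.22136)=-0.02820, 0.0815×(-2.50715)=-0.20433, 0.0489×(-3.01798)=-0.14758, 0.6631×(-0.41083)=-0.27242, 0.0217×(-3.83044)=-0.08312.
Sum = -1.24403, so H' = 1.244.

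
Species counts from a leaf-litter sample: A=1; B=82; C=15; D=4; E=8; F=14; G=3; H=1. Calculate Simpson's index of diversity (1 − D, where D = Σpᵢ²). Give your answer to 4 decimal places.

Total N = 1+82+15+4+8+14+3+1 = 128, so the proportions are 0.0078125, 0.640625, 0.1171875, 0.03125, 0.0625, 0.109375, 0.0234375, 0.0078125 (working shown to 7 dp, full precision carried).
D = 0.0078125² + 0.640625² + 0.1171875² + 0.03125² + 0.0625² + 0.109375² + 0.0234375² + 0.0078125² = 0.0000610 + 0.4104004 + 0.0137329 + 0.0009766 + 0.0039062 + 0.0119629 + 0.0005493 + 0.0000610 = 0.4416504.
So 1 − D = 0.5583496, i.e. 0.5583 to 4 decimal places.

0.5583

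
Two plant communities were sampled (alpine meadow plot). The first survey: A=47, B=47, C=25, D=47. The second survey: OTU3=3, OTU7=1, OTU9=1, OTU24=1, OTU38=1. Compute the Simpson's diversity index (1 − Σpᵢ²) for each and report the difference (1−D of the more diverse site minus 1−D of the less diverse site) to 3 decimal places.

The first survey: N=166, proportions 0.283133, 0.283133, 0.150602, 0.283133, giving 1−D = 0.736827 (working shown to 6 dp, full precision carried).
The second survey: N=7, proportions 0.428571, 0.142857, 0.142857, 0.142857, 0.142857, giving 1−D = 0.734694.
Difference = |0.736827 − 0.734694| = 0.002133, i.e. 0.002 to 3 decimal places.

0.002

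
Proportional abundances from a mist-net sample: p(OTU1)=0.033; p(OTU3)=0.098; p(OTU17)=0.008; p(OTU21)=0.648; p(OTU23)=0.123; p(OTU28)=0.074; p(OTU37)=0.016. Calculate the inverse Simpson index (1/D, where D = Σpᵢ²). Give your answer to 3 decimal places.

2.215

D = 0.033² + 0.098² + 0.008² + 0.648² + 0.123² + 0.074² + 0.016² = 0.001089 + 0.009604 + 0.000064 + 0.419904 + 0.015129 + 0.005476 + 0.000256 = 0.451522 (working shown to 6 dp, full precision carried).
So 1/D = 2.21473, i.e. 2.215 to 3 decimal places.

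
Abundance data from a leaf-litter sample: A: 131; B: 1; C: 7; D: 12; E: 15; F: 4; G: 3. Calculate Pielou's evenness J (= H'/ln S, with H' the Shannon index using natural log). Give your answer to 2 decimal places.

0.48

Total N = 131+1+7+12+15+4+3 = 173, so the proportions are 0.7572, 0.0058, 0.0405, 0.0694, 0.0867, 0.0231, 0.0173 (working shown to 4 dp, full precision carried).
H' = −Σ pᵢ ln pᵢ = −((-0.2106) + (-0.0298) + (-0.1298) + (-0.1851) + (-0.2120) + (-0.0871) + (-0.0703)) = 0.9247.
With S = 7 species, ln S = 1.9459, so J = 0.9247/1.9459 = 0.4752, i.e. 0.48 to 2 decimal places.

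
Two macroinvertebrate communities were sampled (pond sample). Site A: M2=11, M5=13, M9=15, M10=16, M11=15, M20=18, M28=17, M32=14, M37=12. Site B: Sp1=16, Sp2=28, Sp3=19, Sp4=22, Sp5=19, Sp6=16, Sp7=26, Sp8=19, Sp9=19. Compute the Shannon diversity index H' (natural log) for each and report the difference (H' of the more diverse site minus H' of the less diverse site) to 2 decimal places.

0.01

Site A: N=131, proportions 0.084, 0.0992, 0.1145, 0.1221, 0.1145, 0.1374, 0.1298, 0.1069, 0.0916, giving H' = 2.1860 (working shown to 4 dp, full precision carried).
Site B: N=184, proportions 0.087, 0.1522, 0.1033, 0.1196, 0.1033, 0.087, 0.1413, 0.1033, 0.1033, giving H' = 2.1795.
Difference = |2.1860 − 2.1795| = 0.0065, i.e. 0.01 to 2 decimal places.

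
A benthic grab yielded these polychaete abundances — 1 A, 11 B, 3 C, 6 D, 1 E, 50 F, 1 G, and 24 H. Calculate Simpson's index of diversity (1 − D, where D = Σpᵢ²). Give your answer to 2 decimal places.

Total N = 1+11+3+6+1+50+1+24 = 97, so the proportions are 0.0103, 0.1134, 0.0309, 0.0619, 0.0103, 0.5155, 0.0103, 0.2474 (working shown to 4 dp, full precision carried).
D = 0.0103² + 0.1134² + 0.0309² + 0.0619² + 0.0103² + 0.5155² + 0.0103² + 0.2474² = 0.0001 + 0.0129 + 0.0010 + 0.0038 + 0.0001 + 0.2657 + 0.0001 + 0.0612 = 0.3449.
So 1 − D = 0.6551, i.e. 0.66 to 2 decimal places.

0.66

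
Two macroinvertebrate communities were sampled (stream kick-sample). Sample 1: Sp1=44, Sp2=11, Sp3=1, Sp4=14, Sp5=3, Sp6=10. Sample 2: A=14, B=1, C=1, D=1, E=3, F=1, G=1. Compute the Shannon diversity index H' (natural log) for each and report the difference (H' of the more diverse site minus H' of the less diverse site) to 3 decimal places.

0.071

Sample 1: N=83, proportions 0.53012, 0.13253, 0.01205, 0.16867, 0.03614, 0.12048, giving H' = 1.33270 (working shown to 5 dp, full precision carried).
Sample 2: N=22, proportions 0.63636, 0.04545, 0.04545, 0.04545, 0.13636, 0.04545, 0.04545, giving H' = 1.26183.
Difference = |1.33270 − 1.26183| = 0.07087, i.e. 0.071 to 3 decimal places.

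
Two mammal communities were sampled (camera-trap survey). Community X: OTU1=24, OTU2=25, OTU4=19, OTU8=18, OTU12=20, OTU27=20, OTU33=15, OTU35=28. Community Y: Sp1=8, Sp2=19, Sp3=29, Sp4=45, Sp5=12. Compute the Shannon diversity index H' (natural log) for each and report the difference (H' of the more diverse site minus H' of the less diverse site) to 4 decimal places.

Community X: N=169, proportions 0.1420118, 0.147929, 0.112426, 0.1065089, 0.1183432, 0.1183432, 0.0887574, 0.1656805, giving H' = 2.0620408 (working shown to 7 dp, full precision carried).
Community Y: N=113, proportions 0.0707965, 0.1681416, 0.2566372, 0.3982301, 0.1061947, giving H' = 1.4411034.
Difference = |2.0620408 − 1.4411034| = 0.6209374, i.e. 0.6209 to 4 decimal places.

0.6209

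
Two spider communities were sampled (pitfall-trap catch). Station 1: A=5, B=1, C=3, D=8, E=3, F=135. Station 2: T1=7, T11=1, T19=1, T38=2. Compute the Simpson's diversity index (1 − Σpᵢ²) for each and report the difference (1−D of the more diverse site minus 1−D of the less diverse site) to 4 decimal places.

0.3085

Station 1: N=155, proportions 0.032258, 0.006452, 0.019355, 0.051613, 0.019355, 0.870968, giving 1−D = 0.236920 (working shown to 6 dp, full precision carried).
Station 2: N=11, proportions 0.636364, 0.090909, 0.090909, 0.181818, giving 1−D = 0.545455.
Difference = |0.236920 − 0.545455| = 0.308535, i.e. 0.3085 to 4 decimal places.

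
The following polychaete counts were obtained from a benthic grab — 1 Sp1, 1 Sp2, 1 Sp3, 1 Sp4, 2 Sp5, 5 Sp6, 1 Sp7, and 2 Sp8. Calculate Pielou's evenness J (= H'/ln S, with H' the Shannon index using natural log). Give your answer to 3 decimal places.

0.897

Total N = 1+1+1+1+2+5+1+2 = 14, so the proportions are 0.07143, 0.07143, 0.07143, 0.07143, 0.14286, 0.35714, 0.07143, 0.14286 (working shown to 5 dp, full precision carried).
H' = −Σ pᵢ ln pᵢ = −((-0.18850) + (-0.18850) + (-0.18850) + (-0.18850) + (-0.27799) + (-0.36772) + (-0.18850) + (-0.27799)) = 1.86622.
With S = 8 species, ln S = 2.07944, so J = 1.86622/2.07944 = 0.89746, i.e. 0.897 to 3 decimal places.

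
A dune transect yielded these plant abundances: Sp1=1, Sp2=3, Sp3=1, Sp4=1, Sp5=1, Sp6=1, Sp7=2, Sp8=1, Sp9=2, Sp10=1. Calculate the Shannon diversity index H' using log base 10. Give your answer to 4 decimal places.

Total N = 1+3+1+1+1+1+2+1+2+1 = 14, so the proportions are 0.071429, 0.214286, 0.071429, 0.071429, 0.071429, 0.071429, 0.142857, 0.071429, 0.142857, 0.071429 (working shown to 6 dp, full precision carried).
Each pᵢ log₁₀ pᵢ term: 0.071429×(-1.146128)=-0.081866, 0.214286×(-0.669007)=-0.143359, 0.071429×(-1.146128)=-0.081866, 0.071429×(-1.146128)=-0.081866, 0.071429×(-1.146128)=-0.081866, 0.071429×(-1.146128)=-0.081866, 0.142857×(-0.845098)=-0.120728, 0.071429×(-1.146128)=-0.081866, 0.142857×(-0.845098)=-0.120728, 0.071429×(-1.146128)=-0.081866.
Sum = -0.957879, so H' = 0.9579.

0.9579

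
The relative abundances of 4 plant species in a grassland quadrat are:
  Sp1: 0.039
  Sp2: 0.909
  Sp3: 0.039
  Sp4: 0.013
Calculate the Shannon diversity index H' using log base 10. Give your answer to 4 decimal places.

Each pᵢ log₁₀ pᵢ term (working shown to 6 dp, full precision carried): 0.039×(-1.408935)=-0.054948, 0.909×(-0.041436)=-0.037665, 0.039×(-1.408935)=-0.054948, 0.013×(-1.886057)=-0.024519.
Sum = -0.172081, so H' = 0.1721.

0.1721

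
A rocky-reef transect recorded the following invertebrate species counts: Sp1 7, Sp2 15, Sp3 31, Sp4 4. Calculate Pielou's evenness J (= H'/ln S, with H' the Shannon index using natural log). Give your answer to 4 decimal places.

0.8126

Total N = 7+15+31+4 = 57, so the proportions are 0.122807, 0.263158, 0.54386, 0.070175 (working shown to 6 dp, full precision carried).
H' = −Σ pᵢ ln pᵢ = −((-0.257544) + (-0.351316) + (-0.331245) + (-0.186439)) = 1.126544.
With S = 4 species, ln S = 1.386294, so J = 1.126544/1.386294 = 0.812630, i.e. 0.8126 to 4 decimal places.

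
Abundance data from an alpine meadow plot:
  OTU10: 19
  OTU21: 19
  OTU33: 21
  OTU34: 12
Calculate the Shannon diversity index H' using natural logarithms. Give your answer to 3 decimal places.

Total N = 19+19+21+12 = 71, so the proportions are 0.26761, 0.26761, 0.29577, 0.16901 (working shown to 5 dp, full precision carried).
Each pᵢ ln pᵢ term: 0.26761×(-1.31824)=-0.35277, 0.26761×(-1.31824)=-0.35277, 0.29577×(-1.21816)=-0.36030, 0.16901×(-1.77777)=-0.30047.
Sum = -1.36631, so H' = 1.366.

1.366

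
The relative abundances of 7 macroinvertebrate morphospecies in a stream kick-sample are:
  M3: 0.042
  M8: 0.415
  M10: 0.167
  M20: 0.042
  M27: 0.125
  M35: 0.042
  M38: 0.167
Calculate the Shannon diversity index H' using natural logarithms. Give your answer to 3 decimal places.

1.622

Each pᵢ ln pᵢ term (working shown to 5 dp, full precision carried): 0.042×(-3.17009)=-0.13314, 0.415×(-0.87948)=-0.36498, 0.167×(-1.78976)=-0.29889, 0.042×(-3.17009)=-0.13314, 0.125×(-2.07944)=-0.25993, 0.042×(-3.17009)=-0.13314, 0.167×(-1.78976)=-0.29889.
Sum = -1.62212, so H' = 1.622.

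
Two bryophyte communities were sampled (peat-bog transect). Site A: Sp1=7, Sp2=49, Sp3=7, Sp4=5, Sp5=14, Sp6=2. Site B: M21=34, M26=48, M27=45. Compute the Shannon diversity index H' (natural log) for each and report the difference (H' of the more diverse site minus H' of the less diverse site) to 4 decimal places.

Site A: N=84, proportions 0.083333, 0.583333, 0.083333, 0.059524, 0.166667, 0.02381, giving H' = 1.284124 (working shown to 6 dp, full precision carried).
Site B: N=127, proportions 0.267717, 0.377953, 0.354331, giving H' = 1.088174.
Difference = |1.284124 − 1.088174| = 0.195950, i.e. 0.1960 to 4 decimal places.

0.1960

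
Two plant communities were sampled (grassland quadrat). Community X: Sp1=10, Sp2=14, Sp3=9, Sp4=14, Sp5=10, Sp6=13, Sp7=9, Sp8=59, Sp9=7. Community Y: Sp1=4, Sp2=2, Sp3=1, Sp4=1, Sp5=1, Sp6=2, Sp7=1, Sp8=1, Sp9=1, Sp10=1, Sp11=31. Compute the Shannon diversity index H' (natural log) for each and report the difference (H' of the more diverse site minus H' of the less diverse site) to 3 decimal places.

0.560

Community X: N=145, proportions 0.06897, 0.09655, 0.06207, 0.09655, 0.06897, 0.08966, 0.06207, 0.4069, 0.04828, giving H' = 1.89373 (working shown to 5 dp, full precision carried).
Community Y: N=46, proportions 0.08696, 0.04348, 0.02174, 0.02174, 0.02174, 0.04348, 0.02174, 0.02174, 0.02174, 0.02174, 0.67391, giving H' = 1.33361.
Difference = |1.89373 − 1.33361| = 0.56012, i.e. 0.560 to 3 decimal places.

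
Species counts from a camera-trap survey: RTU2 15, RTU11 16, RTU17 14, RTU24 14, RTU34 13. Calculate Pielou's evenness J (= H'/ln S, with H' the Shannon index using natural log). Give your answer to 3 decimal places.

Total N = 15+16+14+14+13 = 72, so the proportions are 0.20833, 0.22222, 0.19444, 0.19444, 0.18056 (working shown to 5 dp, full precision carried).
H' = −Σ pᵢ ln pᵢ = −((-0.32679) + (-0.33424) + (-0.31842) + (-0.31842) + (-0.30906)) = 1.60694.
With S = 5 species, ln S = 1.60944, so J = 1.60694/1.60944 = 0.99845, i.e. 0.998 to 3 decimal places.

0.998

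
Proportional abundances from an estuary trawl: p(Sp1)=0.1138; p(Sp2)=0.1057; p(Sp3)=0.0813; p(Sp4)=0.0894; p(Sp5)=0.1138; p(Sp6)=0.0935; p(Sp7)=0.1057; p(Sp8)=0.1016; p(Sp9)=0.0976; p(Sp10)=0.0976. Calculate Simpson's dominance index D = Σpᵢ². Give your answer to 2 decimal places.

D = 0.1138² + 0.1057² + 0.0813² + 0.0894² + 0.1138² + 0.0935² + 0.1057² + 0.1016² + 0.0976² + 0.0976² = 0.0130 + 0.0112 + 0.0066 + 0.0080 + 0.0130 + 0.0087 + 0.0112 + 0.0103 + 0.0095 + 0.0095 = 0.1010 (working shown to 4 dp, full precision carried).
To 2 decimal places, D = 0.10.

0.10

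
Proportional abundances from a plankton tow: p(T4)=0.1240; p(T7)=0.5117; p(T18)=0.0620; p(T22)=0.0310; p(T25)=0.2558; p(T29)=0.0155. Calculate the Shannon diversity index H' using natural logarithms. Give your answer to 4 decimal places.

Each pᵢ ln pᵢ term (working shown to 6 dp, full precision carried): 0.124×(-2.087474)=-0.258847, 0.5117×(-0.670017)=-0.342848, 0.062×(-2.780621)=-0.172398, 0.031×(-3.473768)=-0.107687, 0.2558×(-1.363359)=-0.348747, 0.0155×(-4.166915)=-0.064587.
Sum = -1.295114, so H' = 1.2951.

1.2951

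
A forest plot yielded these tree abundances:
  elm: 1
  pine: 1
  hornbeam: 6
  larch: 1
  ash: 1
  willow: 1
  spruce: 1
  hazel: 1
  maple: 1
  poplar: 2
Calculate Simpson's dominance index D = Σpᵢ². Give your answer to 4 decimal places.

0.1875

Total N = 1+1+6+1+1+1+1+1+1+2 = 16, so the proportions are 0.0625, 0.0625, 0.375, 0.0625, 0.0625, 0.0625, 0.0625, 0.0625, 0.0625, 0.125 (working shown to 6 dp, full precision carried).
D = 0.0625² + 0.0625² + 0.375² + 0.0625² + 0.0625² + 0.0625² + 0.0625² + 0.0625² + 0.0625² + 0.125² = 0.003906 + 0.003906 + 0.140625 + 0.003906 + 0.003906 + 0.003906 + 0.003906 + 0.003906 + 0.003906 + 0.015625 = 0.187500.
To 4 decimal places, D = 0.1875.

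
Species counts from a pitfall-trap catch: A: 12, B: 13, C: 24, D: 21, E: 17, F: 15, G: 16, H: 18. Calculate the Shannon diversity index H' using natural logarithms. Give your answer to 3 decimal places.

2.056

Total N = 12+13+24+21+17+15+16+18 = 136, so the proportions are 0.08824, 0.09559, 0.17647, 0.15441, 0.125, 0.11029, 0.11765, 0.13235 (working shown to 5 dp, full precision carried).
Each pᵢ ln pᵢ term: 0.08824×(-2.42775)=-0.21421, 0.09559×(-2.34771)=-0.22441, 0.17647×(-1.73460)=-0.30611, 0.15441×(-1.86813)=-0.28846, 0.125×(-2.07944)=-0.25993, 0.11029×(-2.20460)=-0.24315, 0.11765×(-2.14007)=-0.25177, 0.13235×(-2.02228)=-0.26766.
Sum = -2.05571, so H' = 2.056.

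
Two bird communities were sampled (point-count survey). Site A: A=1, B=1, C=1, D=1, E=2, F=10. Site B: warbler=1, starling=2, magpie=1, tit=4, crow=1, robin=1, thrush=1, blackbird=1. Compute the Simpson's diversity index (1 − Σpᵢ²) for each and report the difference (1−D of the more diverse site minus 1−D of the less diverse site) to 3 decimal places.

Site A: N=16, proportions 0.0625, 0.0625, 0.0625, 0.0625, 0.125, 0.625, giving 1−D = 0.57812 (working shown to 5 dp, full precision carried).
Site B: N=12, proportions 0.08333, 0.16667, 0.08333, 0.33333, 0.08333, 0.08333, 0.08333, 0.08333, giving 1−D = 0.81944.
Difference = |0.57812 − 0.81944| = 0.24132, i.e. 0.241 to 3 decimal places.

0.241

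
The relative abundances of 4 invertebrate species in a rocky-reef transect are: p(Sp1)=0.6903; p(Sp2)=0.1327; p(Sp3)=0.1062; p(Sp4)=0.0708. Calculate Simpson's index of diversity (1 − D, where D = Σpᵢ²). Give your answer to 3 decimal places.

0.490

D = 0.6903² + 0.1327² + 0.1062² + 0.0708² = 0.47651 + 0.01761 + 0.01128 + 0.00501 = 0.51041 (working shown to 5 dp, full precision carried).
So 1 − D = 0.48959, i.e. 0.490 to 3 decimal places.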